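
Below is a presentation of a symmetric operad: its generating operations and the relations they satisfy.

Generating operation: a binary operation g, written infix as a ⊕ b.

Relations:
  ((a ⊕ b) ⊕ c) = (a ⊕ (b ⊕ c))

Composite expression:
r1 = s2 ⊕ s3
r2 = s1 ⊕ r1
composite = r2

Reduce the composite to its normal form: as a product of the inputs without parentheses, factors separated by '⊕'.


s1 ⊕ s2 ⊕ s3

Key point: g is associative — brackets drop, the s-order remains.
(s2 ⊕ s3) unparenthesizes to s2 ⊕ s3
(s1 ⊕ (s2 ⊕ s3)) unparenthesizes to s1 ⊕ s2 ⊕ s3


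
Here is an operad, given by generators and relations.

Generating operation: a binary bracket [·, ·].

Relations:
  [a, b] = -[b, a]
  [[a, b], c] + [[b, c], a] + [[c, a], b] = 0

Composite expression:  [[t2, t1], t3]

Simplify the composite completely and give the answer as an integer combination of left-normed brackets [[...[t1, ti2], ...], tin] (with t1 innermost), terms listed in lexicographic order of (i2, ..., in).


-[[t1, t2], t3]


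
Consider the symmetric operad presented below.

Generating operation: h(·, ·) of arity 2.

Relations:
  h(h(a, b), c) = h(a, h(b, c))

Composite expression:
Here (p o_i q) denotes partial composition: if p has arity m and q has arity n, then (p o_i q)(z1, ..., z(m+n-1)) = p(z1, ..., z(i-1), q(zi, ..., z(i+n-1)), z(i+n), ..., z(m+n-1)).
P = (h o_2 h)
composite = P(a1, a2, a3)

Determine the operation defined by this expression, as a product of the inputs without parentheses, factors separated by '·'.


a1 · a2 · a3

The h-tree's shape is irrelevant; the a-reading-order decides.
h(a2, a3) reduces to a2 · a3
h(a1, h(a2, a3)) reduces to a1 · a2 · a3


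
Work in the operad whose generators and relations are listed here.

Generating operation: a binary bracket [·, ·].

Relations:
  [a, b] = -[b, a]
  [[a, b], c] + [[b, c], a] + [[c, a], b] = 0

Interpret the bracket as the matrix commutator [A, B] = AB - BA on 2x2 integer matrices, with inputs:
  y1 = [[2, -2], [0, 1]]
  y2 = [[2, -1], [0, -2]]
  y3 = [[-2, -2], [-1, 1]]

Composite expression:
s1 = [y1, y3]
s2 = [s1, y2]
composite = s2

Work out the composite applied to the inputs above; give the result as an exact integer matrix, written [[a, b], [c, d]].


[y1, y3] = [[2, -8], [1, -2]]
[[y1, y3], y2] = [[1, 28], [4, -1]]

[[1, 28], [4, -1]]


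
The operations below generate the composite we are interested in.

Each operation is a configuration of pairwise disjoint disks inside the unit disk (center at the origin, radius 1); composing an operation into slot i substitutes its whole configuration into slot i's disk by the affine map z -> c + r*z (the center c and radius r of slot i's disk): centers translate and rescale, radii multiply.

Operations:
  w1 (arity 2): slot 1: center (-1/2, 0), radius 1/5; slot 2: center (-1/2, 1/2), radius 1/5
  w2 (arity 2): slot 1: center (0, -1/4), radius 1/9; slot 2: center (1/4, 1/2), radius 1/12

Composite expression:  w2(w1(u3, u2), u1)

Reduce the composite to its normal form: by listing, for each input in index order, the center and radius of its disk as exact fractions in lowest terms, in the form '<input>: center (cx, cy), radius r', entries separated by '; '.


u1: center (1/4, 1/2), radius 1/12; u2: center (-1/18, -7/36), radius 1/45; u3: center (-1/18, -1/4), radius 1/45

Only the slot chain above each u matters under w2; compose those maps.
for u3, the 2-step affine chain lands on center (-1/18, -1/4), radius 1/45
for u2, the 2-step affine chain lands on center (-1/18, -7/36), radius 1/45
for u1, the 1-step affine chain lands on center (1/4, 1/2), radius 1/12


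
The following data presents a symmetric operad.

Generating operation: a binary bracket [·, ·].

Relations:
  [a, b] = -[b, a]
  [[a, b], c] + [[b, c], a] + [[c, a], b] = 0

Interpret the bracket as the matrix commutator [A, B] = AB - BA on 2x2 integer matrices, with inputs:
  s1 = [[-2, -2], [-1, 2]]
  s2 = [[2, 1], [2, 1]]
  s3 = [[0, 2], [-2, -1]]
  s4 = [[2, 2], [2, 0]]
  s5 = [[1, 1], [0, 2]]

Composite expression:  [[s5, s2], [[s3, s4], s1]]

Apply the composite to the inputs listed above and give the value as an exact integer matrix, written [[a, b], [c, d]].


[[0, -200], [-200, 0]]

[s5, s2] = [[2, -2], [2, -2]]
[s3, s4] = [[8, -2], [-6, -8]]
[[s3, s4], s1] = [[-10, -40], [40, 10]]
[[s5, s2], [[s3, s4], s1]] = [[0, -200], [-200, 0]]


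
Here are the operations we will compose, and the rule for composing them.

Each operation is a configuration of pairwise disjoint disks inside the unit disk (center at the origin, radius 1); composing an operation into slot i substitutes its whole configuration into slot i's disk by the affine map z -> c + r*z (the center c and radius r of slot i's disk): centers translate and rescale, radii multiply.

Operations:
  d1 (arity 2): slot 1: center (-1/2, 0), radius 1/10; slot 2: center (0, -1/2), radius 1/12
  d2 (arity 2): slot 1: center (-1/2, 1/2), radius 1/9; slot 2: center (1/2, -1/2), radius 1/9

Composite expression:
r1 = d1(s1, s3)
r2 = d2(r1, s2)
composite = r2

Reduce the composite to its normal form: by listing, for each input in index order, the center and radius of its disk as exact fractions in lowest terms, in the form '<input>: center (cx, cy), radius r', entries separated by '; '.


s1: center (-5/9, 1/2), radius 1/90; s2: center (1/2, -1/2), radius 1/9; s3: center (-1/2, 4/9), radius 1/108

Only the slot chain above each s matters under d2; compose those maps.
s1: after 2 affine steps, its disk has center (-5/9, 1/2), radius 1/90
s3: after 2 affine steps, its disk has center (-1/2, 4/9), radius 1/108
s2: after 1 affine step, its disk has center (1/2, -1/2), radius 1/9


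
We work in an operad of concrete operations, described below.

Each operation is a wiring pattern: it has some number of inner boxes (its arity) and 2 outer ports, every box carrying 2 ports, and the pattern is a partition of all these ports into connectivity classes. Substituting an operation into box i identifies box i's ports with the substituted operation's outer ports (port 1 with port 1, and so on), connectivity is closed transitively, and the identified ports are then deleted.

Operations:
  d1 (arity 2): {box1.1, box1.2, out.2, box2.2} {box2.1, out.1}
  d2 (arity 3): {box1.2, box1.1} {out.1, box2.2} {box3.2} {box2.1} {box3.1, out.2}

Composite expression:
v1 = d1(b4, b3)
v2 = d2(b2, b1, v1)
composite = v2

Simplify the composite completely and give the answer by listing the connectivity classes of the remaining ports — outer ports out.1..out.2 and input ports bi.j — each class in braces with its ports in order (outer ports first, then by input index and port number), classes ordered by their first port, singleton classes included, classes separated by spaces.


{out.1, b1.2} {out.2, b3.1} {b1.1} {b2.1, b2.2} {b3.2, b4.1, b4.2}


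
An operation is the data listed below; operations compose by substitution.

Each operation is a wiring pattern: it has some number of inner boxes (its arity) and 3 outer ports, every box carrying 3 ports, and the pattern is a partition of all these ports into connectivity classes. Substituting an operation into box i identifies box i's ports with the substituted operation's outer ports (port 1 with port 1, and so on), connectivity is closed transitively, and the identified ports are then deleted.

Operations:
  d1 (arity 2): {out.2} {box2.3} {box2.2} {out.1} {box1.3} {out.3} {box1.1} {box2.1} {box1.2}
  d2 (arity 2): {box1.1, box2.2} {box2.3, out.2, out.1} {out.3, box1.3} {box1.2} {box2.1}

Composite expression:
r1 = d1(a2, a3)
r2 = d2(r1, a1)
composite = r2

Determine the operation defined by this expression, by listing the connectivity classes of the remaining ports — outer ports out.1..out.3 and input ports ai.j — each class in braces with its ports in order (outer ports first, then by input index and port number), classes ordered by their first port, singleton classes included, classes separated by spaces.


{out.1, out.2, a1.3} {out.3} {a1.1} {a1.2} {a2.1} {a2.2} {a2.3} {a3.1} {a3.2} {a3.3}

Reachability decides: close wires over d2-identified ports.
d1 over (a2, a3) gives {out.1} {out.2} {out.3} {a2.1} {a2.2} {a2.3} {a3.1} {a3.2} {a3.3}, out.j being that stage's outer ports
d2 over (a2, a3, a1) gives {out.1, out.2, a1.3} {out.3} {a1.1} {a1.2} {a2.1} {a2.2} {a2.3} {a3.1} {a3.2} {a3.3}, out.j being that stage's outer ports


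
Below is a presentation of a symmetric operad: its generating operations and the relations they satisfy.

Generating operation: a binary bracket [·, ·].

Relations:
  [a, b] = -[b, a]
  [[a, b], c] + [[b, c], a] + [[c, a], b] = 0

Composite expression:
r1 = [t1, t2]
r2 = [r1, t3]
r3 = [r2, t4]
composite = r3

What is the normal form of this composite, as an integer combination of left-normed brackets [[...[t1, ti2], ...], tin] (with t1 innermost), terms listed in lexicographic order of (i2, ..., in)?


Antisymmetry and Jacobi reduce to t1-anchored left-normed brackets.
Composite bracket: [[[t1, t2], t3], t4]
Expanding via [a, b] = ab - ba: 8 signed words (2^3 = 8).
The t1-initial words carry the normal form:
  t1t2t3t4 appears with sign +1, giving the term +[[[t1, t2], t3], t4]

[[[t1, t2], t3], t4]


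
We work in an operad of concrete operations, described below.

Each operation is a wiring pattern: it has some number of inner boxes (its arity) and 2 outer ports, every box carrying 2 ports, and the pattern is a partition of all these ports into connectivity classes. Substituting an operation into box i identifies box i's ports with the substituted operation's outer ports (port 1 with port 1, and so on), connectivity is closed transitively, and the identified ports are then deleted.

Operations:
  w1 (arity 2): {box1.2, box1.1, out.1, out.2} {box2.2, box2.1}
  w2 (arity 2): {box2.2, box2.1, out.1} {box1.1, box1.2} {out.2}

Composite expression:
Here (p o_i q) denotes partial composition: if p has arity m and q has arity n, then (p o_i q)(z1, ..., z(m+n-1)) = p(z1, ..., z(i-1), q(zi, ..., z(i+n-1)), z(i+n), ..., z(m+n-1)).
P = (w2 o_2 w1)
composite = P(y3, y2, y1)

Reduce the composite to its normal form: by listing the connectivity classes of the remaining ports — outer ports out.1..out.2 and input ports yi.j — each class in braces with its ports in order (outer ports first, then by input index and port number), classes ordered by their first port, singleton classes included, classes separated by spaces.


{out.1, y2.1, y2.2} {out.2} {y1.1, y1.2} {y3.1, y3.2}

Reachability decides: close wires over w2-identified ports.
through w1, on inputs (y2, y1): {out.1, out.2, y2.1, y2.2} {y1.1, y1.2} (out.j = stage outer ports)
through w2, on inputs (y3, y2, y1): {out.1, y2.1, y2.2} {out.2} {y1.1, y1.2} {y3.1, y3.2} (out.j = stage outer ports)


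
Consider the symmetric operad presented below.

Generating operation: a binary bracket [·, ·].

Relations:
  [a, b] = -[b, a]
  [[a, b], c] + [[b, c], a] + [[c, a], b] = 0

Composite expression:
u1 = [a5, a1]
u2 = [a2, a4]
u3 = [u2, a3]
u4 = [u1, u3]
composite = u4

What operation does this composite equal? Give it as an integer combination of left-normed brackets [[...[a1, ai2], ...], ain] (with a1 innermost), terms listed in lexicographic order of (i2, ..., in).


A multilinear Lie element is pinned by a1-initial words (a1 innermost).
Composite bracket: [[a5, a1], [[a2, a4], a3]]
Expanding via [a, b] = ab - ba: 16 signed words (2^4 = 16).
Keep just the words that open with a1:
  the word a1a5a2a4a3 carries sign -1 and contributes -[[[[a1, a5], a2], a4], a3]
  the word a1a5a3a2a4 carries sign +1 and contributes +[[[[a1, a5], a3], a2], a4]
  the word a1a5a3a4a2 carries sign -1 and contributes -[[[[a1, a5], a3], a4], a2]
  the word a1a5a4a2a3 carries sign +1 and contributes +[[[[a1, a5], a4], a2], a3]

-[[[[a1, a5], a2], a4], a3] + [[[[a1, a5], a3], a2], a4] - [[[[a1, a5], a3], a4], a2] + [[[[a1, a5], a4], a2], a3]


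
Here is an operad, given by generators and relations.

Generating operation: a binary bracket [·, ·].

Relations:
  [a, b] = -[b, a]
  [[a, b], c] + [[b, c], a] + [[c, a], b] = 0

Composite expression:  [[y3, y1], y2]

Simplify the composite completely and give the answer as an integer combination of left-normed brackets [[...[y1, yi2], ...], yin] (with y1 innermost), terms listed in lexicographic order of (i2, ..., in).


In the tensor algebra, words opening y1 carry the y1-anchored form.
Composite bracket: [[y3, y1], y2]
Applying ab - ba throughout gives 4 signed words (2^2 = 4).
Coefficients come from the y1-initial words:
  the word y1y3y2 carries sign -1 and contributes -[[y1, y3], y2]

-[[y1, y3], y2]


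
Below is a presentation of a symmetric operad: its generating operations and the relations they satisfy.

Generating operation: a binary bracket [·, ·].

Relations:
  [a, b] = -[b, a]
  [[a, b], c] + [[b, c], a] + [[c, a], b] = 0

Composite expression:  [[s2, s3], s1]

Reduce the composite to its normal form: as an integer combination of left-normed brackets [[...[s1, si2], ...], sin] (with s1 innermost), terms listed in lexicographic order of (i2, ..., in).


-[[s1, s2], s3] + [[s1, s3], s2]

In the tensor algebra, words opening s1 carry the s1-anchored form.
Composite bracket: [[s2, s3], s1]
Each bracket splits as ab - ba, giving 4 signed words (2^2 = 4).
Collect the words opening with s1:
  sign of s1s2s3 is -1, so it contributes -[[s1, s2], s3]
  sign of s1s3s2 is +1, so it contributes +[[s1, s3], s2]


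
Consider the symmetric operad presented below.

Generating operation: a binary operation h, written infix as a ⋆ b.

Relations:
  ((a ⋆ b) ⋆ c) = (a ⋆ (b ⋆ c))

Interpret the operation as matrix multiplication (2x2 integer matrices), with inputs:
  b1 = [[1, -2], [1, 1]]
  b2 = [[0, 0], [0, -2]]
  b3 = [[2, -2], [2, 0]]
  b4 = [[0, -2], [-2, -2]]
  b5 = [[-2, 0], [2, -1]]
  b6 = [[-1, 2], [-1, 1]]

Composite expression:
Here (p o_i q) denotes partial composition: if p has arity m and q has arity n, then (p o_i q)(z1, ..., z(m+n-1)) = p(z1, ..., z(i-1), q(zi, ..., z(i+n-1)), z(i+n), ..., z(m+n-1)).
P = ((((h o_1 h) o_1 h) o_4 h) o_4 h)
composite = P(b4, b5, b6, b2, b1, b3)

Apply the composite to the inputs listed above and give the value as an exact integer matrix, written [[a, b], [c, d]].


[[48, -24], [-16, 8]]

(b4 ⋆ b5) = [[-4, 2], [0, 2]]
((b4 ⋆ b5) ⋆ b6) = [[2, -6], [-2, 2]]
(b2 ⋆ b1) = [[0, 0], [-2, -2]]
((b2 ⋆ b1) ⋆ b3) = [[0, 0], [-8, 4]]
(((b4 ⋆ b5) ⋆ b6) ⋆ ((b2 ⋆ b1) ⋆ b3)) = [[48, -24], [-16, 8]]


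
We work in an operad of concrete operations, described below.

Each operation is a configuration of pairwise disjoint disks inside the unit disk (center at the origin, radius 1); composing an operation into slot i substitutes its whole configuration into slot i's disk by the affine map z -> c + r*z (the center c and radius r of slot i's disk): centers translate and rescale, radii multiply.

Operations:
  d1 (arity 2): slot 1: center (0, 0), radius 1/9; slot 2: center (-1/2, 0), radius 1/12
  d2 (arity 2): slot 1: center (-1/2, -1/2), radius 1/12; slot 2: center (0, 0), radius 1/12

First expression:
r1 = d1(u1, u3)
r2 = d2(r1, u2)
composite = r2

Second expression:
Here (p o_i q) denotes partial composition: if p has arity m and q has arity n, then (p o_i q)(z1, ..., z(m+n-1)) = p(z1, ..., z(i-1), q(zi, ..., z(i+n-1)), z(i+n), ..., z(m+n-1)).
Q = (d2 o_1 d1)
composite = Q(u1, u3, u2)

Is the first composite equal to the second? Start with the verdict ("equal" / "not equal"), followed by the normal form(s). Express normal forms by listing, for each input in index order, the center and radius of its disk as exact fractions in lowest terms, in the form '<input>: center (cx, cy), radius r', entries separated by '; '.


Normal form of the first expression: u1: center (-1/2, -1/2), radius 1/108; u2: center (0, 0), radius 1/12; u3: center (-13/24, -1/2), radius 1/144
Normal form of the second expression: u1: center (-1/2, -1/2), radius 1/108; u2: center (0, 0), radius 1/12; u3: center (-13/24, -1/2), radius 1/144
Both agree, so they are equal.

equal; both compose to u1: center (-1/2, -1/2), radius 1/108; u2: center (0, 0), radius 1/12; u3: center (-13/24, -1/2), radius 1/144


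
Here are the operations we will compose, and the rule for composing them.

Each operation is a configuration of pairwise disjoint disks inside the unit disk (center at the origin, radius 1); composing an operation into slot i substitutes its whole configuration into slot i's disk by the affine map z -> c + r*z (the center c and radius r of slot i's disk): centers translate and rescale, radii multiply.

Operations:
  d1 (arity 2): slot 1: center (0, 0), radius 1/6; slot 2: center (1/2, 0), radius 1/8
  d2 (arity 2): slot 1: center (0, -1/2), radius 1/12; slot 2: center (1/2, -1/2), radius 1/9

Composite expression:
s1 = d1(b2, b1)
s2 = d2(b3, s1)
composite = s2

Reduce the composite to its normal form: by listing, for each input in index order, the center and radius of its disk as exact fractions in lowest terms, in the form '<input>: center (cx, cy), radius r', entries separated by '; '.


Nesting under d2 composes maps z -> c + r*z down each b-path.
tracing b3 down its 1-map path: center (0, -1/2), radius 1/12
tracing b2 down its 2-map path: center (1/2, -1/2), radius 1/54
tracing b1 down its 2-map path: center (5/9, -1/2), radius 1/72

b1: center (5/9, -1/2), radius 1/72; b2: center (1/2, -1/2), radius 1/54; b3: center (0, -1/2), radius 1/12


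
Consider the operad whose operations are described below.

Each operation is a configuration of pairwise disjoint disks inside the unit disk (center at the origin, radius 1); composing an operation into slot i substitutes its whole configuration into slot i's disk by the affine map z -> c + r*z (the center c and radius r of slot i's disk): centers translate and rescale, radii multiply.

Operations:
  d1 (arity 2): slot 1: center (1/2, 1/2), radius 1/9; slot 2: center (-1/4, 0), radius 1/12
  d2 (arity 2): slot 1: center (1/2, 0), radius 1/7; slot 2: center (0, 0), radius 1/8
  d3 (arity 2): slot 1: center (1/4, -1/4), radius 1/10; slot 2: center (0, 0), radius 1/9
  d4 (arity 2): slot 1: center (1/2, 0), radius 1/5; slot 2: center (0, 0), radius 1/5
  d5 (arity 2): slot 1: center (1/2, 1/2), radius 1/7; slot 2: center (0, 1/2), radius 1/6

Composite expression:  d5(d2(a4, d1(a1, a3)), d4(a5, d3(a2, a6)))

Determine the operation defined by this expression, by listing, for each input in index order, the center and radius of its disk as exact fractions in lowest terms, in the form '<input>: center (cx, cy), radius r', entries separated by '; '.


a1: center (57/112, 57/112), radius 1/504; a2: center (1/120, 59/120), radius 1/300; a3: center (111/224, 1/2), radius 1/672; a4: center (4/7, 1/2), radius 1/49; a5: center (1/12, 1/2), radius 1/30; a6: center (0, 1/2), radius 1/270

Follow each a-input down from d5: c' goes to c + r*c', radius to r*r'.
for a4, the 2-step affine chain lands on center (4/7, 1/2), radius 1/49
for a1, the 3-step affine chain lands on center (57/112, 57/112), radius 1/504
for a3, the 3-step affine chain lands on center (111/224, 1/2), radius 1/672
for a5, the 2-step affine chain lands on center (1/12, 1/2), radius 1/30
for a2, the 3-step affine chain lands on center (1/120, 59/120), radius 1/300
for a6, the 3-step affine chain lands on center (0, 1/2), radius 1/270


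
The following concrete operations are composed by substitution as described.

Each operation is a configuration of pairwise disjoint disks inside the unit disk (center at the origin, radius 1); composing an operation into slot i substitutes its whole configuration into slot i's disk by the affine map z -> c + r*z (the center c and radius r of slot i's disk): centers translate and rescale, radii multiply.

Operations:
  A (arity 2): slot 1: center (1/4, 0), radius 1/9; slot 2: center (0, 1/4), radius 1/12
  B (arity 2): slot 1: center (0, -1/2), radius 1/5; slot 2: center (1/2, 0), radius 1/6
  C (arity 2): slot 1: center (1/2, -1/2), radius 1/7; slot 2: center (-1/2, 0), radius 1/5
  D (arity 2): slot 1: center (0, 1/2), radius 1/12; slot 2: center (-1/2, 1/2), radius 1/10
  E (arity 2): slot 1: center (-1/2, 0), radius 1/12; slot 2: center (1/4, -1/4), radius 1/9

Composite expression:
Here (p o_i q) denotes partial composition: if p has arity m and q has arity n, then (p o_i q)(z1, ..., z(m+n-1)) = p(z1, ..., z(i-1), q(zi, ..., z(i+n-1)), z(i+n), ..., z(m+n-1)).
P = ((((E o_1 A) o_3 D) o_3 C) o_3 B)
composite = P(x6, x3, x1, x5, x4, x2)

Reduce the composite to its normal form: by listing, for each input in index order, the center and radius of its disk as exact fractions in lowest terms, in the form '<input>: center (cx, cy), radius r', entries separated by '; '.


x1: center (55/216, -151/756), radius 1/3780; x2: center (7/36, -7/36), radius 1/90; x3: center (-1/2, 1/48), radius 1/144; x4: center (53/216, -7/36), radius 1/540; x5: center (193/756, -43/216), radius 1/4536; x6: center (-23/48, 0), radius 1/108

Each x-disk chains the slot maps above it in E; radii multiply.
x6: after 2 affine steps, its disk has center (-23/48, 0), radius 1/108
x3: after 2 affine steps, its disk has center (-1/2, 1/48), radius 1/144
x1: after 4 affine steps, its disk has center (55/216, -151/756), radius 1/3780
x5: after 4 affine steps, its disk has center (193/756, -43/216), radius 1/4536
x4: after 3 affine steps, its disk has center (53/216, -7/36), radius 1/540
x2: after 2 affine steps, its disk has center (7/36, -7/36), radius 1/90


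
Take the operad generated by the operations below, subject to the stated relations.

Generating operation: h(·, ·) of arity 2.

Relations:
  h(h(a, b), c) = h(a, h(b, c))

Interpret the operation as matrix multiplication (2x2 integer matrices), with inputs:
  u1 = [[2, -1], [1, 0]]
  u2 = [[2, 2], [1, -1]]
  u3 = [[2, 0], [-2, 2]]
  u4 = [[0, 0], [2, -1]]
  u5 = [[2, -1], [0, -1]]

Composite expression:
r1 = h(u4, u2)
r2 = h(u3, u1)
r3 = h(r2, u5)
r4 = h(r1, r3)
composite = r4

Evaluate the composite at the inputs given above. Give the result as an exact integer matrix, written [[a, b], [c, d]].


[[0, 0], [4, -6]]

h(u4, u2) = [[0, 0], [3, 5]]
h(u3, u1) = [[4, -2], [-2, 2]]
h(h(u3, u1), u5) = [[8, -2], [-4, 0]]
h(h(u4, u2), h(h(u3, u1), u5)) = [[0, 0], [4, -6]]


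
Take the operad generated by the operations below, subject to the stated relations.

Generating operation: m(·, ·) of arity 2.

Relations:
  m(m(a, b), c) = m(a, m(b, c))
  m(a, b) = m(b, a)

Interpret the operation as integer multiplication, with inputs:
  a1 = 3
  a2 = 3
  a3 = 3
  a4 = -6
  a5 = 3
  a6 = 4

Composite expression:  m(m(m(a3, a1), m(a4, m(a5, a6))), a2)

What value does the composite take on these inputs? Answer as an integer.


m(a3, a1) = 9
m(a5, a6) = 12
m(a4, m(a5, a6)) = -72
m(m(a3, a1), m(a4, m(a5, a6))) = -648
m(m(m(a3, a1), m(a4, m(a5, a6))), a2) = -1944

-1944


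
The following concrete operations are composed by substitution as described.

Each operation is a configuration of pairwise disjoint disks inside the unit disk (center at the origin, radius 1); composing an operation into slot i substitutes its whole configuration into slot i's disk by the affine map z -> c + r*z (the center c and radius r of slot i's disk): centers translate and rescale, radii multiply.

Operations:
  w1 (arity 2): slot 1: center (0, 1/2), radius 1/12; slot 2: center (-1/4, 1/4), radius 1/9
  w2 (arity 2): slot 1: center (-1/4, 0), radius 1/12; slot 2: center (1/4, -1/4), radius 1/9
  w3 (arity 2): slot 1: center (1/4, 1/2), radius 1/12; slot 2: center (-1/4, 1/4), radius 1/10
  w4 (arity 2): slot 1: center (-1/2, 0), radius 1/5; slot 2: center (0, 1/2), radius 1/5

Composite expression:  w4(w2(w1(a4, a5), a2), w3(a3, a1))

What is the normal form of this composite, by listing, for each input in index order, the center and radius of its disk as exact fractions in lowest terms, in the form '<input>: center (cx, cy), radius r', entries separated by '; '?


a1: center (-1/20, 11/20), radius 1/50; a2: center (-9/20, -1/20), radius 1/45; a3: center (1/20, 3/5), radius 1/60; a4: center (-11/20, 1/120), radius 1/720; a5: center (-133/240, 1/240), radius 1/540

Only the slot chain above each a matters under w4; compose those maps.
input a4: composing its 3 substitution steps yields center (-11/20, 1/120), radius 1/720
input a5: composing its 3 substitution steps yields center (-133/240, 1/240), radius 1/540
input a2: composing its 2 substitution steps yields center (-9/20, -1/20), radius 1/45
input a3: composing its 2 substitution steps yields center (1/20, 3/5), radius 1/60
input a1: composing its 2 substitution steps yields center (-1/20, 11/20), radius 1/50


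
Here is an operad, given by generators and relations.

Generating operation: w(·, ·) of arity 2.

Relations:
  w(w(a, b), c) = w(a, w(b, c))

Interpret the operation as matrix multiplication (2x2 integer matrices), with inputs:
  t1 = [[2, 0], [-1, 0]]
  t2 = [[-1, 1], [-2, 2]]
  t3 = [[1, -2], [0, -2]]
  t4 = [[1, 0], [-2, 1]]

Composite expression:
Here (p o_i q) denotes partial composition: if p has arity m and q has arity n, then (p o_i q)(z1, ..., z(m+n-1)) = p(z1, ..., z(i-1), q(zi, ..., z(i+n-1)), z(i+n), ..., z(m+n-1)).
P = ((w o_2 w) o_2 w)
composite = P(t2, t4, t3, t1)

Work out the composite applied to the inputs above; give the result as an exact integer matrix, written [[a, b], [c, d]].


[[-10, 0], [-20, 0]]

w(t4, t3) = [[1, -2], [-2, 2]]
w(w(t4, t3), t1) = [[4, 0], [-6, 0]]
w(t2, w(w(t4, t3), t1)) = [[-10, 0], [-20, 0]]


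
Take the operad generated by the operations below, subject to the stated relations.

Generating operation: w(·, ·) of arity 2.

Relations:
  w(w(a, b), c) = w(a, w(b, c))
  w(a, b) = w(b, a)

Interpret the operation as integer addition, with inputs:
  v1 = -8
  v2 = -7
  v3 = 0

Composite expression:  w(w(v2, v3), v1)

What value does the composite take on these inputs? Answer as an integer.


-15

w(v2, v3) = -7
w(w(v2, v3), v1) = -15


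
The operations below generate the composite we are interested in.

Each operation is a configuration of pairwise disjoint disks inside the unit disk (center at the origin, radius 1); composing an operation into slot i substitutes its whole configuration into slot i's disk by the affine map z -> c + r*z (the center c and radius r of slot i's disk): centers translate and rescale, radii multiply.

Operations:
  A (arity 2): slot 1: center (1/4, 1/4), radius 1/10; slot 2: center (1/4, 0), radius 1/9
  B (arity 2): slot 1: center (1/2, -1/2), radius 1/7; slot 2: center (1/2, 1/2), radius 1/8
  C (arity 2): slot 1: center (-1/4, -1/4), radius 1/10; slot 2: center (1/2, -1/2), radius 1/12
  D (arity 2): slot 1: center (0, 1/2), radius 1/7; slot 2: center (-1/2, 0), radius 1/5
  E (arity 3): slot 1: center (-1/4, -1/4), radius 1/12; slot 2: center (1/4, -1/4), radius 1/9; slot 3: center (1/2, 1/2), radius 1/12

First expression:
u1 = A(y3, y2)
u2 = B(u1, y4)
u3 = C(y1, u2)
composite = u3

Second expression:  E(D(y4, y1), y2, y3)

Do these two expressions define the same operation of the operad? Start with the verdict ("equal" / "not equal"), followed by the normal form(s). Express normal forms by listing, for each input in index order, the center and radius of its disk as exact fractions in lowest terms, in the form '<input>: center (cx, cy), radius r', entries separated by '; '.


The first expression reduces to y1: center (-1/4, -1/4), radius 1/10; y2: center (61/112, -13/24), radius 1/756; y3: center (61/112, -181/336), radius 1/840; y4: center (13/24, -11/24), radius 1/96
The second expression reduces to y1: center (-7/24, -1/4), radius 1/60; y2: center (1/4, -1/4), radius 1/9; y3: center (1/2, 1/2), radius 1/12; y4: center (-1/4, -5/24), radius 1/84
The normal forms differ: not equal.

not equal: they reduce to y1: center (-1/4, -1/4), radius 1/10; y2: center (61/112, -13/24), radius 1/756; y3: center (61/112, -181/336), radius 1/840; y4: center (13/24, -11/24), radius 1/96 and y1: center (-7/24, -1/4), radius 1/60; y2: center (1/4, -1/4), radius 1/9; y3: center (1/2, 1/2), radius 1/12; y4: center (-1/4, -5/24), radius 1/84


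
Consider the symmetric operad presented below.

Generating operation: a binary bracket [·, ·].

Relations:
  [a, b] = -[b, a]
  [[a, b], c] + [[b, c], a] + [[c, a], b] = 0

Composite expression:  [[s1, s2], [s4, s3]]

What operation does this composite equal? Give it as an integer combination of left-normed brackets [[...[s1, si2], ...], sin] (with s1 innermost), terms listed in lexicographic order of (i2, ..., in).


-[[[s1, s2], s3], s4] + [[[s1, s2], s4], s3]

Antisymmetry and Jacobi reduce to s1-anchored left-normed brackets.
Composite bracket: [[s1, s2], [s4, s3]]
Applying ab - ba throughout gives 8 signed words (2^3 = 8).
Words beginning with s1 determine it all:
  s1s2s3s4 (sign -1) contributes -[[[s1, s2], s3], s4]
  s1s2s4s3 (sign +1) contributes +[[[s1, s2], s4], s3]


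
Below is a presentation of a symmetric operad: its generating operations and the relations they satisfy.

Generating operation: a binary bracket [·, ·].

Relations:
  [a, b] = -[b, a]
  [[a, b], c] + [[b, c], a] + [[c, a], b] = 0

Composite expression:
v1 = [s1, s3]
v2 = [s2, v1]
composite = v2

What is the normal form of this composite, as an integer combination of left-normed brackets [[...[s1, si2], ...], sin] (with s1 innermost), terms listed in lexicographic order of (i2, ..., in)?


-[[s1, s3], s2]

Skip Jacobi rewriting: expand, keep s1-initial words, read off terms.
Composite bracket: [s2, [s1, s3]]
Under [a, b] = ab - ba we get 4 signed associative words (2^2 = 4).
Coefficients come from the s1-initial words:
  s1s3s2 appears with sign -1, giving the term -[[s1, s3], s2]


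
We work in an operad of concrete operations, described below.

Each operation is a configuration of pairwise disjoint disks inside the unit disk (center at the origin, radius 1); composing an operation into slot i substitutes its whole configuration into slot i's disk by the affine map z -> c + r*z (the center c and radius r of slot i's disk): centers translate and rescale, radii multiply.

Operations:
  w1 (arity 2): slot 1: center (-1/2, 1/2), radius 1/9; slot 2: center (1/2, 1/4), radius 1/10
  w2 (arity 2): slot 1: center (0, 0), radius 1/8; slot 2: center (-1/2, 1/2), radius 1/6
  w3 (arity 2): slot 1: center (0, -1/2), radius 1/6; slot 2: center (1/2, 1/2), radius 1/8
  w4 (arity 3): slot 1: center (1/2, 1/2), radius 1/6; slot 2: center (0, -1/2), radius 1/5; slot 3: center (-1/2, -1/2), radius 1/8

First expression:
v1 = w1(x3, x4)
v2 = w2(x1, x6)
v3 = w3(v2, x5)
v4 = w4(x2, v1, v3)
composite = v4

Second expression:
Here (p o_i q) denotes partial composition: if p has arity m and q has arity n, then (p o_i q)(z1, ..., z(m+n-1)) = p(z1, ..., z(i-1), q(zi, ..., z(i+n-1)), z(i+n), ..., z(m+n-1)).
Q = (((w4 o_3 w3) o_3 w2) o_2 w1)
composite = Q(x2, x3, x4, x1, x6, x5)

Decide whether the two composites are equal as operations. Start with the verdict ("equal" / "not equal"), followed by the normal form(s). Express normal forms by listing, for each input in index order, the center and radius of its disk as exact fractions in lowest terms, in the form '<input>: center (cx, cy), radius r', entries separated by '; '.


equal; the common form is x1: center (-1/2, -9/16), radius 1/384; x2: center (1/2, 1/2), radius 1/6; x3: center (-1/10, -2/5), radius 1/45; x4: center (1/10, -9/20), radius 1/50; x5: center (-7/16, -7/16), radius 1/64; x6: center (-49/96, -53/96), radius 1/288

Normal form of the first expression: x1: center (-1/2, -9/16), radius 1/384; x2: center (1/2, 1/2), radius 1/6; x3: center (-1/10, -2/5), radius 1/45; x4: center (1/10, -9/20), radius 1/50; x5: center (-7/16, -7/16), radius 1/64; x6: center (-49/96, -53/96), radius 1/288
Normal form of the second expression: x1: center (-1/2, -9/16), radius 1/384; x2: center (1/2, 1/2), radius 1/6; x3: center (-1/10, -2/5), radius 1/45; x4: center (1/10, -9/20), radius 1/50; x5: center (-7/16, -7/16), radius 1/64; x6: center (-49/96, -53/96), radius 1/288
Identical normal forms: equal.


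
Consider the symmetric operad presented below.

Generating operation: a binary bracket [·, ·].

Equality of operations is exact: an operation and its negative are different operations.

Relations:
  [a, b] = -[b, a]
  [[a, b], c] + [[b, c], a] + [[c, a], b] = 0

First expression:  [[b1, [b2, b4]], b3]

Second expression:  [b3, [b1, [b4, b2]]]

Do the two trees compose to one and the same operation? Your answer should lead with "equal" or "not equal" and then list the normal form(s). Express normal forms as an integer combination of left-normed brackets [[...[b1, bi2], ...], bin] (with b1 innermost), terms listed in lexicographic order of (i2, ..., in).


Reducing the first expression gives [[[b1, b2], b4], b3] - [[[b1, b4], b2], b3]
Reducing the second expression gives [[[b1, b2], b4], b3] - [[[b1, b4], b2], b3]
The normal forms match — equal.

equal; both compose to [[[b1, b2], b4], b3] - [[[b1, b4], b2], b3]


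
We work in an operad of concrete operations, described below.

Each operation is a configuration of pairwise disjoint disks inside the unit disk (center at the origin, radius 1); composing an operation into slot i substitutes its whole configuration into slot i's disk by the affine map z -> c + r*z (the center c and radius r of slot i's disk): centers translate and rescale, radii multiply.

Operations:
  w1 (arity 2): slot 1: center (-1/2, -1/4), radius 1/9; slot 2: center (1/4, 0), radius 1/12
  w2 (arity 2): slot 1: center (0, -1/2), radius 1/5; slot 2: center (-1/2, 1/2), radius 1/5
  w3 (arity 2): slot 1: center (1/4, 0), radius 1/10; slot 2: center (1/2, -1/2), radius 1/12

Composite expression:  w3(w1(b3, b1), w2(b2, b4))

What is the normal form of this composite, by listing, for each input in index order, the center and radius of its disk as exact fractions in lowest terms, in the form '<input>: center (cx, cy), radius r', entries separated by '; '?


b1: center (11/40, 0), radius 1/120; b2: center (1/2, -13/24), radius 1/60; b3: center (1/5, -1/40), radius 1/90; b4: center (11/24, -11/24), radius 1/60

Affine substitution under w3: radii multiply and b-centers shift.
b3 passes through 2 substitutions, ending at center (1/5, -1/40), radius 1/90
b1 passes through 2 substitutions, ending at center (11/40, 0), radius 1/120
b2 passes through 2 substitutions, ending at center (1/2, -13/24), radius 1/60
b4 passes through 2 substitutions, ending at center (11/24, -11/24), radius 1/60


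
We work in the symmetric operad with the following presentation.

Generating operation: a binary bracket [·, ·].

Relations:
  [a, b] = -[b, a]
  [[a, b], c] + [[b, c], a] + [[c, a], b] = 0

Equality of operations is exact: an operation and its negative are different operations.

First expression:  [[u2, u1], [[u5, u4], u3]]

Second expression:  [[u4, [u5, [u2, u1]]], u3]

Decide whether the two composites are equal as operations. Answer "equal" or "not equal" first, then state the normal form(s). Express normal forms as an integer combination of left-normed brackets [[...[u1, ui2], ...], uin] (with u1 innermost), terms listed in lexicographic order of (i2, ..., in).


The first expression reduces to -[[[[u1, u2], u3], u4], u5] + [[[[u1, u2], u3], u5], u4] + [[[[u1, u2], u4], u5], u3] - [[[[u1, u2], u5], u4], u3]
The second expression reduces to -[[[[u1, u2], u5], u4], u3]
Distinct normal forms: not equal.

not equal: they reduce to -[[[[u1, u2], u3], u4], u5] + [[[[u1, u2], u3], u5], u4] + [[[[u1, u2], u4], u5], u3] - [[[[u1, u2], u5], u4], u3] and -[[[[u1, u2], u5], u4], u3]


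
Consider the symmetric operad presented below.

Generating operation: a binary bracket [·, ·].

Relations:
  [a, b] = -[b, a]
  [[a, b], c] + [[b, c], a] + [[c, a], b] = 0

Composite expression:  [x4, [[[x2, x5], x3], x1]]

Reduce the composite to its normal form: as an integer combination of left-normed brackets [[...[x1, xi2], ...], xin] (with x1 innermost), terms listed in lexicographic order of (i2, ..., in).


[[[[x1, x2], x5], x3], x4] - [[[[x1, x3], x2], x5], x4] + [[[[x1, x3], x5], x2], x4] - [[[[x1, x5], x2], x3], x4]

Expand each bracket as ab - ba; the x1-initial words give the coefficients.
Composite bracket: [x4, [[[x2, x5], x3], x1]]
Full expansion: 16 signed words from ab - ba (2^4 = 16).
Keep just the words that open with x1:
  from x1x2x5x3x4, sign +1: term +[[[[x1, x2], x5], x3], x4]
  from x1x3x2x5x4, sign -1: term -[[[[x1, x3], x2], x5], x4]
  from x1x3x5x2x4, sign +1: term +[[[[x1, x3], x5], x2], x4]
  from x1x5x2x3x4, sign -1: term -[[[[x1, x5], x2], x3], x4]


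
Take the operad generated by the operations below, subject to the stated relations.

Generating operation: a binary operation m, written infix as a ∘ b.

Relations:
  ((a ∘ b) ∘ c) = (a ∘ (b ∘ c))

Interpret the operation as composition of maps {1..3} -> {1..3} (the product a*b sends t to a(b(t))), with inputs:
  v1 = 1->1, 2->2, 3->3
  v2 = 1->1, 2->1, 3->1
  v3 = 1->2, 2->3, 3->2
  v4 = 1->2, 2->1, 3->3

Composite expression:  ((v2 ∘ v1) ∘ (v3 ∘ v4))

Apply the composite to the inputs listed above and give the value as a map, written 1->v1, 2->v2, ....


1->1, 2->1, 3->1


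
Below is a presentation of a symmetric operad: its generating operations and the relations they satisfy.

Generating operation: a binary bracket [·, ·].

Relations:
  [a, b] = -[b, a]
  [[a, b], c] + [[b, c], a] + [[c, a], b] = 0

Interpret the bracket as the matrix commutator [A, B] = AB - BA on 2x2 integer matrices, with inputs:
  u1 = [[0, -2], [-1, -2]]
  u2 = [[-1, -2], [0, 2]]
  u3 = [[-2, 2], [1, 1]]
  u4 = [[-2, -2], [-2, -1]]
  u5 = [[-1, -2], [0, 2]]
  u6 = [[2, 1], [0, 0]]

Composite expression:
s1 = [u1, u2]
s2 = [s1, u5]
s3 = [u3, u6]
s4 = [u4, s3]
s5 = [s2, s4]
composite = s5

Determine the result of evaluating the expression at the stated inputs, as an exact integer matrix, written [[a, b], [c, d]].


[[-105, -756], [252, 105]]


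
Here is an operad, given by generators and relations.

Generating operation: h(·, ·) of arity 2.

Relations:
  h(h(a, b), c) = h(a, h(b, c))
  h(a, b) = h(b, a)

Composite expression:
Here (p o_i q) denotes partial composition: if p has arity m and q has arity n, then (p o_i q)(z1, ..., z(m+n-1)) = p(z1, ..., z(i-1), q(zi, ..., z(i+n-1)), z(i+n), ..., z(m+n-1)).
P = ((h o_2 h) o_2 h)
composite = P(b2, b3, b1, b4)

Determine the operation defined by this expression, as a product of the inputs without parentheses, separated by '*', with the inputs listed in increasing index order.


b1 * b2 * b3 * b4

With h associative and commutative, the b-input set is all that matters.
h(b3, b1) spells out as b3 * b1
h(h(b3, b1), b4) spells out as b3 * b1 * b4
h(b2, h(h(b3, b1), b4)) spells out as b2 * b3 * b1 * b4
rearranged into index order: b1 * b2 * b3 * b4


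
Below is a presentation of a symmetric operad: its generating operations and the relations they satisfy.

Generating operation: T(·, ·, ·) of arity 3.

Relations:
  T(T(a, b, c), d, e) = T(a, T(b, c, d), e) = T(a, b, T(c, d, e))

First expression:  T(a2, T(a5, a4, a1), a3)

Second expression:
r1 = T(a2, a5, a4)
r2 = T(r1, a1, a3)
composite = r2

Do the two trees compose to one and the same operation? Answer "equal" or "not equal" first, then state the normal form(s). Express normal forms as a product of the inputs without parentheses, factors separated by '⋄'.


equal; the common form is a2 ⋄ a5 ⋄ a4 ⋄ a1 ⋄ a3

The first expression reduces to a2 ⋄ a5 ⋄ a4 ⋄ a1 ⋄ a3
The second expression reduces to a2 ⋄ a5 ⋄ a4 ⋄ a1 ⋄ a3
Same normal form: equal.


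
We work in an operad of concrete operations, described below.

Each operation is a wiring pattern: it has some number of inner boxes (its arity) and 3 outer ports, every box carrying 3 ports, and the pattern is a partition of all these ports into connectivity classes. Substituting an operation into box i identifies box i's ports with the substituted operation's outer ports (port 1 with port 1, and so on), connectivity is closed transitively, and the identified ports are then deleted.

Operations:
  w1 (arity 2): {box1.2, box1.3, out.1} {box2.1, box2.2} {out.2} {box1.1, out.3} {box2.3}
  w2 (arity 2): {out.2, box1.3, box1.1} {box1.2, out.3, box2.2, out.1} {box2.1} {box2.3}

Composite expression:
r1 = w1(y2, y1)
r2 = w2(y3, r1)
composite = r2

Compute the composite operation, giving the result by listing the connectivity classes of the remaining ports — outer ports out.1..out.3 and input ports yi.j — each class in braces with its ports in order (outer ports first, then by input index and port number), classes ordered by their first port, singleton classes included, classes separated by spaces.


{out.1, out.3, y3.2} {out.2, y3.1, y3.3} {y1.1, y1.2} {y1.3} {y2.1} {y2.2, y2.3}

Connectivity passes through glued w2-boundaries; trace each wire chain.
w1 over (y2, y1) gives {out.1, y2.2, y2.3} {out.2} {out.3, y2.1} {y1.1, y1.2} {y1.3}, out.j being that stage's outer ports
w2 over (y3, y2, y1) gives {out.1, out.3, y3.2} {out.2, y3.1, y3.3} {y1.1, y1.2} {y1.3} {y2.1} {y2.2, y2.3}, out.j being that stage's outer ports
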